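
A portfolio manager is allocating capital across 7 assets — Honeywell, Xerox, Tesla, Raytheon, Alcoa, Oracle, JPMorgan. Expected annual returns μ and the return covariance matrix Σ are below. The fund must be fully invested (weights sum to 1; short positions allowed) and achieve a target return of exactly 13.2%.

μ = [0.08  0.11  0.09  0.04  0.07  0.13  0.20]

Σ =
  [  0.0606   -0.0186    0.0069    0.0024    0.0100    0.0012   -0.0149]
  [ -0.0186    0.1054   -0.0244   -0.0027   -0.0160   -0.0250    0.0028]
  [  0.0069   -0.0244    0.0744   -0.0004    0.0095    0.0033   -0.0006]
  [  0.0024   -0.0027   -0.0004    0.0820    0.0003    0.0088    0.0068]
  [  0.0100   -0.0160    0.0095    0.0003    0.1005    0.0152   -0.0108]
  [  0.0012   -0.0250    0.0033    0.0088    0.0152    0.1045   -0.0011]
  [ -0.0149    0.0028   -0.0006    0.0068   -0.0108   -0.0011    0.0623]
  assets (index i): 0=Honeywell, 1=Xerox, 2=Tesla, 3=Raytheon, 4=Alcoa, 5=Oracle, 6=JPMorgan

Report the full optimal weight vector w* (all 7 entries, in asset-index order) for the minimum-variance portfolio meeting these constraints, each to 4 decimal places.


0.2043  0.1756  0.1180  -0.0145  0.0604  0.1310  0.3252

u=Σ⁻¹μ = [2.6391  2.2796  1.5665  -0.0105  0.8240  1.6320  3.9269]
v=Σ⁻¹𝟙 = [24.4245  21.6579  16.7082  9.1292  9.9178  11.9630  22.0144]
a=μᵀu=1.657664  b=𝟙ᵀu=12.857543  c=𝟙ᵀv=115.814855  D=ac−b²=26.665732
λ₁=(c·0.132−b)/D = (115.814855·0.132−12.857543)/26.665732 = 0.091129
λ₂=(a−b·0.132)/D = (1.657664−12.857543·0.132)/26.665732 = -0.001482
w* = 0.091129·u + -0.001482·v:
  w_0 = 0.091129·2.6391 + -0.001482·24.4245 = 0.2043  (Honeywell)
  w_1 = 0.091129·2.2796 + -0.001482·21.6579 = 0.1756  (Xerox)
  w_2 = 0.091129·1.5665 + -0.001482·16.7082 = 0.1180  (Tesla)
  w_3 = 0.091129·-0.0105 + -0.001482·9.1292 = -0.0145  (Raytheon)
  w_4 = 0.091129·0.8240 + -0.001482·9.9178 = 0.0604  (Alcoa)
  w_5 = 0.091129·1.6320 + -0.001482·11.9630 = 0.1310  (Oracle)
  w_6 = 0.091129·3.9269 + -0.001482·22.0144 = 0.3252  (JPMorgan)
Σw_i=1.0000  μᵀw=0.1320
σ²=wᵀΣw=λ₁·μ_p+λ₂ = 0.091129·0.132 + -0.001482 = 0.010547 ≈ 0.0105


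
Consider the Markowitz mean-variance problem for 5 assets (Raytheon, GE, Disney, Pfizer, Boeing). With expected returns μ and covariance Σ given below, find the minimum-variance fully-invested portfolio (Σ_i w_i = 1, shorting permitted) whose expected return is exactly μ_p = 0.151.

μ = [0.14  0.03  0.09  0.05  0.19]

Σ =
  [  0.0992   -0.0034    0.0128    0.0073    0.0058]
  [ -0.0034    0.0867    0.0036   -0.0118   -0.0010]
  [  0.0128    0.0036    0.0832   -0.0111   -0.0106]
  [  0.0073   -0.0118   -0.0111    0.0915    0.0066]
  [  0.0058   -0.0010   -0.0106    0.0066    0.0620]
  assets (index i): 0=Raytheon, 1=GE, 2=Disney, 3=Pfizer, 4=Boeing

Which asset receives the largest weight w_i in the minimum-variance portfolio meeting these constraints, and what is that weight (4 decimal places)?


Boeing (0.5533)

p=Σ⁻¹μ = [1.0310  0.4284  1.3682  0.4575  3.1602]
q=Σ⁻¹𝟙 = [6.7855  13.1171  14.2280  12.5936  16.7977]
a=μᵀp=0.903643  b=𝟙ᵀp=6.445251  c=𝟙ᵀq=63.521905  D=ac−b²=15.859841
λ₁=(c·0.151−b)/D = (63.521905·0.151−6.445251)/15.859841 = 0.198398
λ₂=(a−b·0.151)/D = (0.903643−6.445251·0.151)/15.859841 = -0.004388
w* = 0.198398·p + -0.004388·q:
  w_0 = 0.198398·1.0310 + -0.004388·6.7855 = 0.1748  (Raytheon)
  w_1 = 0.198398·0.4284 + -0.004388·13.1171 = 0.0274  (GE)
  w_2 = 0.198398·1.3682 + -0.004388·14.2280 = 0.2090  (Disney)
  w_3 = 0.198398·0.4575 + -0.004388·12.5936 = 0.0355  (Pfizer)
  w_4 = 0.198398·3.1602 + -0.004388·16.7977 = 0.5533  (Boeing)
Σw_i=1.0000  μᵀw=0.1510
σ²=wᵀΣw=λ₁·μ_p+λ₂ = 0.198398·0.151 + -0.004388 = 0.025570 ≈ 0.0256


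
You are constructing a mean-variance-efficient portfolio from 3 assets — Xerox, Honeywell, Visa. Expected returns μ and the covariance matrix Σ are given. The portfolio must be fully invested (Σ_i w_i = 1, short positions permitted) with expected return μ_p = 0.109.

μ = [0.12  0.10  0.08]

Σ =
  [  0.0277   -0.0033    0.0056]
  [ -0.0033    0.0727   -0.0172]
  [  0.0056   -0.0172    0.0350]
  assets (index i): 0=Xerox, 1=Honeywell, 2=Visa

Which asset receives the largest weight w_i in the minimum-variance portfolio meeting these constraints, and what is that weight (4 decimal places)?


x=Σ⁻¹μ = [4.0444  2.2029  2.7212]
y=Σ⁻¹𝟙 = [31.8188  23.4852  35.0217]
a=μᵀx=0.923317  b=𝟙ᵀx=8.968512  c=𝟙ᵀy=90.325717  D=ac−b²=2.965024
λ₁=(c·0.109−b)/D = (90.325717·0.109−8.968512)/2.965024 = 0.295779
λ₂=(a−b·0.109)/D = (0.923317−8.968512·0.109)/2.965024 = -0.018297
w* = 0.295779·x + -0.018297·y:
  w_0 = 0.295779·4.0444 + -0.018297·31.8188 = 0.6141  (Xerox)
  w_1 = 0.295779·2.2029 + -0.018297·23.4852 = 0.2219  (Honeywell)
  w_2 = 0.295779·2.7212 + -0.018297·35.0217 = 0.1641  (Visa)
Σw_i=1.0000  μᵀw=0.1090
σ²=wᵀΣw=λ₁·μ_p+λ₂ = 0.295779·0.109 + -0.018297 = 0.013943 ≈ 0.0139

Xerox (0.6141)


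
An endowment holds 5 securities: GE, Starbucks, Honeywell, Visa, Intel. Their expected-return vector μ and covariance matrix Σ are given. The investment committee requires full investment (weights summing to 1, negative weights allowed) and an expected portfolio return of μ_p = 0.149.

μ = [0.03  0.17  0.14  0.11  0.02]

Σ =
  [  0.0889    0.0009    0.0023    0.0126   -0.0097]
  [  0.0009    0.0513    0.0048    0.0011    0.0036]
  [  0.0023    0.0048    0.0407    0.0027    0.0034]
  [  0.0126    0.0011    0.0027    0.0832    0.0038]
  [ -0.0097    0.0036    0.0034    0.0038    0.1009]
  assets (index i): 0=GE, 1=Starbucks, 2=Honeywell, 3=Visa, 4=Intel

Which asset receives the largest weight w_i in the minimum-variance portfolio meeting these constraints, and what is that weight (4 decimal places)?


Starbucks (0.4240)

g=Σ⁻¹μ = [0.0568  3.0096  3.0076  1.1784  -0.0494]
h=Σ⁻¹𝟙 = [10.2605  16.5336  20.6590  9.1531  9.2664]
a=μᵀg=1.063039  b=𝟙ᵀg=7.202958  c=𝟙ᵀh=65.872655  D=ac−b²=18.142594
λ₁=(c·0.149−b)/D = (65.872655·0.149−7.202958)/18.142594 = 0.143974
λ₂=(a−b·0.149)/D = (1.063039−7.202958·0.149)/18.142594 = -0.000562
w* = 0.143974·g + -0.000562·h:
  w_0 = 0.143974·0.0568 + -0.000562·10.2605 = 0.0024  (GE)
  w_1 = 0.143974·3.0096 + -0.000562·16.5336 = 0.4240  (Starbucks)
  w_2 = 0.143974·3.0076 + -0.000562·20.6590 = 0.4214  (Honeywell)
  w_3 = 0.143974·1.1784 + -0.000562·9.1531 = 0.1645  (Visa)
  w_4 = 0.143974·-0.0494 + -0.000562·9.2664 = -0.0123  (Intel)
Σw_i=1.0000  μᵀw=0.1490
σ²=wᵀΣw=λ₁·μ_p+λ₂ = 0.143974·0.149 + -0.000562 = 0.020890 ≈ 0.0209


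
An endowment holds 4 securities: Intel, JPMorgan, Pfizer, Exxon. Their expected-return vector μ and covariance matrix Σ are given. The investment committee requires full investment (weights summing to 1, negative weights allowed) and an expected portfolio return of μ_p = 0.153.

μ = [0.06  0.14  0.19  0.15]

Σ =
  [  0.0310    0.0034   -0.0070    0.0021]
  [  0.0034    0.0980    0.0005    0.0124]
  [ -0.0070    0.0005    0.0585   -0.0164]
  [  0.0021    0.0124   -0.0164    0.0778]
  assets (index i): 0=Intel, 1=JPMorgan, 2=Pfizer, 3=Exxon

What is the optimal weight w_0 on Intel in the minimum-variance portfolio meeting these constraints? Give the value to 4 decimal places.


0.1603

g=Σ⁻¹μ = [2.6179  0.9866  4.2824  2.6028]
h=Σ⁻¹𝟙 = [36.2719  6.7553  25.9363  16.2650]
a=μᵀg=1.499269  b=𝟙ᵀg=10.489703  c=𝟙ᵀh=85.228515  D=ac−b²=17.746642
λ₁=(c·0.153−b)/D = (85.228515·0.153−10.489703)/17.746642 = 0.143704
λ₂=(a−b·0.153)/D = (1.499269−10.489703·0.153)/17.746642 = -0.005954
w* = 0.143704·g + -0.005954·h:
  w_0 = 0.143704·2.6179 + -0.005954·36.2719 = 0.1603  (Intel)
  w_1 = 0.143704·0.9866 + -0.005954·6.7553 = 0.1016  (JPMorgan)
  w_2 = 0.143704·4.2824 + -0.005954·25.9363 = 0.4610  (Pfizer)
  w_3 = 0.143704·2.6028 + -0.005954·16.2650 = 0.2772  (Exxon)
Σw_i=1.0000  μᵀw=0.1530
σ²=wᵀΣw=λ₁·μ_p+λ₂ = 0.143704·0.153 + -0.005954 = 0.016033 ≈ 0.0160


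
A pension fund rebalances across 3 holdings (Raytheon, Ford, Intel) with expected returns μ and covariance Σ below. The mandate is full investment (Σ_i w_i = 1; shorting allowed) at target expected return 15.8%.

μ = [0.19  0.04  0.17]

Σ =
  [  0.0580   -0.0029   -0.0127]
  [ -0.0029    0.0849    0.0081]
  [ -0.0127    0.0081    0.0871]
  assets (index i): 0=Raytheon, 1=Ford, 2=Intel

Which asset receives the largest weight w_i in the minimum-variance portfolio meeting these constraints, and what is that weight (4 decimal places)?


Raytheon (0.5039)

x=Σ⁻¹μ = [3.8366  0.3659  2.4772]
y=Σ⁻¹𝟙 = [20.7498  11.2027  13.4648]
a=μᵀx=1.164700  b=𝟙ᵀx=6.679587  c=𝟙ᵀy=45.417306  D=ac−b²=8.280661
λ₁=(c·0.158−b)/D = (45.417306·0.158−6.679587)/8.280661 = 0.059941
λ₂=(a−b·0.158)/D = (1.164700−6.679587·0.158)/8.280661 = 0.013202
w* = 0.059941·x + 0.013202·y:
  w_0 = 0.059941·3.8366 + 0.013202·20.7498 = 0.5039  (Raytheon)
  w_1 = 0.059941·0.3659 + 0.013202·11.2027 = 0.1698  (Ford)
  w_2 = 0.059941·2.4772 + 0.013202·13.4648 = 0.3263  (Intel)
Σw_i=1.0000  μᵀw=0.1580
σ²=wᵀΣw=λ₁·μ_p+λ₂ = 0.059941·0.158 + 0.013202 = 0.022673 ≈ 0.0227


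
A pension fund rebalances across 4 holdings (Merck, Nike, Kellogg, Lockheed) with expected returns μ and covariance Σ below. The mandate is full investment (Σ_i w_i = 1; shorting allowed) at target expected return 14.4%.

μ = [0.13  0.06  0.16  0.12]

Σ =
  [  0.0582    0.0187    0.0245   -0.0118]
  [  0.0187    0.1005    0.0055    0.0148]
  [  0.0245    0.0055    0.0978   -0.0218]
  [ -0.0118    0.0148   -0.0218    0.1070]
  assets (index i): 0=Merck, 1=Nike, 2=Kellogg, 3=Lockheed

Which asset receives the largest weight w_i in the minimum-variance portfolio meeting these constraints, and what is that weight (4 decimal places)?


Merck (0.4099)

g=Σ⁻¹μ = [1.9612  -0.0957  1.5203  1.6607]
h=Σ⁻¹𝟙 = [14.1888  5.0370  9.0761  12.0630]
a=μᵀg=0.691742  b=𝟙ᵀg=5.046497  c=𝟙ᵀh=40.364878  D=ac−b²=2.454927
λ₁=(c·0.144−b)/D = (40.364878·0.144−5.046497)/2.454927 = 0.312044
λ₂=(a−b·0.144)/D = (0.691742−5.046497·0.144)/2.454927 = -0.014238
w* = 0.312044·g + -0.014238·h:
  w_0 = 0.312044·1.9612 + -0.014238·14.1888 = 0.4099  (Merck)
  w_1 = 0.312044·-0.0957 + -0.014238·5.0370 = -0.1016  (Nike)
  w_2 = 0.312044·1.5203 + -0.014238·9.0761 = 0.3452  (Kellogg)
  w_3 = 0.312044·1.6607 + -0.014238·12.0630 = 0.3465  (Lockheed)
Σw_i=1.0000  μᵀw=0.1440
σ²=wᵀΣw=λ₁·μ_p+λ₂ = 0.312044·0.144 + -0.014238 = 0.030696 ≈ 0.0307


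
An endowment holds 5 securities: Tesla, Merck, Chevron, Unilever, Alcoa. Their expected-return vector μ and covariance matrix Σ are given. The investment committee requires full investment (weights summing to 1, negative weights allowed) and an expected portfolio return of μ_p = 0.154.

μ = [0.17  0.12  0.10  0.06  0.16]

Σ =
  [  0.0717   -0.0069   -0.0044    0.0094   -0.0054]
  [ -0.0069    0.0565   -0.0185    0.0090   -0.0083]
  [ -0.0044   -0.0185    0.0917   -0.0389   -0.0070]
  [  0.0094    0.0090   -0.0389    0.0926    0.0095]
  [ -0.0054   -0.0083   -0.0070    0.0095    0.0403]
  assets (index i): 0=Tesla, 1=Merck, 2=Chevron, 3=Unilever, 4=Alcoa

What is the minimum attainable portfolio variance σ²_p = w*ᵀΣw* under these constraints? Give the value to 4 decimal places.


u=Σ⁻¹μ = [3.3015  4.1701  2.7207  0.4726  5.6326]
v=Σ⁻¹𝟙 = [19.5892  31.9122  26.6128  13.2455  35.5114]
a=μᵀu=2.263311  b=𝟙ᵀu=16.297465  c=𝟙ᵀv=126.871130  D=ac−b²=21.541456
λ₁=(c·0.154−b)/D = (126.871130·0.154−16.297465)/21.541456 = 0.150440
λ₂=(a−b·0.154)/D = (2.263311−16.297465·0.154)/21.541456 = -0.011443
w* = 0.150440·u + -0.011443·v:
  w_0 = 0.150440·3.3015 + -0.011443·19.5892 = 0.2725  (Tesla)
  w_1 = 0.150440·4.1701 + -0.011443·31.9122 = 0.2622  (Merck)
  w_2 = 0.150440·2.7207 + -0.011443·26.6128 = 0.1048  (Chevron)
  w_3 = 0.150440·0.4726 + -0.011443·13.2455 = -0.0805  (Unilever)
  w_4 = 0.150440·5.6326 + -0.011443·35.5114 = 0.4410  (Alcoa)
Σw_i=1.0000  μᵀw=0.1540
σ²=wᵀΣw=λ₁·μ_p+λ₂ = 0.150440·0.154 + -0.011443 = 0.011725 ≈ 0.0117

0.0117


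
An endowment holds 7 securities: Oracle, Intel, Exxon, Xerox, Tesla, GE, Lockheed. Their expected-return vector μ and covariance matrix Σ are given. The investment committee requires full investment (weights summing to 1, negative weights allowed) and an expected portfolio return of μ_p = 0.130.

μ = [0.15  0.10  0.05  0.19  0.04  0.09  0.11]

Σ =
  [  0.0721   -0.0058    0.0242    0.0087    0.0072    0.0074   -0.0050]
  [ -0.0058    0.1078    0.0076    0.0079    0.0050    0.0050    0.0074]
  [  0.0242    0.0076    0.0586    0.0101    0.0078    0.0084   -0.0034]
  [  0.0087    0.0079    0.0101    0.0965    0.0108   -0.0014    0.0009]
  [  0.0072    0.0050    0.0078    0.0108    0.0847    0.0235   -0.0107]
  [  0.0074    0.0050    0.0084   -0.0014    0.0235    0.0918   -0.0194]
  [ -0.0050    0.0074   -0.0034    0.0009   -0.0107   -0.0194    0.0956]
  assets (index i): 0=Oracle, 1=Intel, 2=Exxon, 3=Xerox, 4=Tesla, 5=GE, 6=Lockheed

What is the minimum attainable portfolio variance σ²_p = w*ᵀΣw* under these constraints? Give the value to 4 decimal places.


0.0182

p=Σ⁻¹μ = [2.0802  0.7984  -0.4907  1.7799  -0.0784  1.1549  1.3890]
q=Σ⁻¹𝟙 = [9.5829  6.8626  9.3271  7.1048  7.7967  9.8740  13.5714]
a=μᵀp=0.959121  b=𝟙ᵀp=6.633357  c=𝟙ᵀq=64.119574  D=ac−b²=17.497028
λ₁=(c·0.130−b)/D = (64.119574·0.130−6.633357)/17.497028 = 0.097284
λ₂=(a−b·0.130)/D = (0.959121−6.633357·0.130)/17.497028 = 0.005532
w* = 0.097284·p + 0.005532·q:
  w_0 = 0.097284·2.0802 + 0.005532·9.5829 = 0.2554  (Oracle)
  w_1 = 0.097284·0.7984 + 0.005532·6.8626 = 0.1156  (Intel)
  w_2 = 0.097284·-0.4907 + 0.005532·9.3271 = 0.0039  (Exxon)
  w_3 = 0.097284·1.7799 + 0.005532·7.1048 = 0.2125  (Xerox)
  w_4 = 0.097284·-0.0784 + 0.005532·7.7967 = 0.0355  (Tesla)
  w_5 = 0.097284·1.1549 + 0.005532·9.8740 = 0.1670  (GE)
  w_6 = 0.097284·1.3890 + 0.005532·13.5714 = 0.2102  (Lockheed)
Σw_i=1.0000  μᵀw=0.1300
σ²=wᵀΣw=λ₁·μ_p+λ₂ = 0.097284·0.130 + 0.005532 = 0.018178 ≈ 0.0182


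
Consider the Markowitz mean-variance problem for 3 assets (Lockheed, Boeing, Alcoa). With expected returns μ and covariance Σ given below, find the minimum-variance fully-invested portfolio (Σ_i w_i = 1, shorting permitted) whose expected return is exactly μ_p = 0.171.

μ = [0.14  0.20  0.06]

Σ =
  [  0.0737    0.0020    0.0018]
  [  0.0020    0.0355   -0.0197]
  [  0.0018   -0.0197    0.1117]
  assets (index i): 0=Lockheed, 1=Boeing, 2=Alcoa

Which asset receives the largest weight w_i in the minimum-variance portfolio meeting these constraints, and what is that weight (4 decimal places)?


p=Σ⁻¹μ = [1.6842  6.4535  1.6482]
q=Σ⁻¹𝟙 = [12.2275  35.8472  15.0777]
a=μᵀp=1.625391  b=𝟙ᵀp=9.785953  c=𝟙ᵀq=63.152410  D=ac−b²=6.882472
λ₁=(c·0.171−b)/D = (63.152410·0.171−9.785953)/6.882472 = 0.147201
λ₂=(a−b·0.171)/D = (1.625391−9.785953·0.171)/6.882472 = -0.006975
w* = 0.147201·p + -0.006975·q:
  w_0 = 0.147201·1.6842 + -0.006975·12.2275 = 0.1626  (Lockheed)
  w_1 = 0.147201·6.4535 + -0.006975·35.8472 = 0.6999  (Boeing)
  w_2 = 0.147201·1.6482 + -0.006975·15.0777 = 0.1374  (Alcoa)
Σw_i=1.0000  μᵀw=0.1710
σ²=wᵀΣw=λ₁·μ_p+λ₂ = 0.147201·0.171 + -0.006975 = 0.018196 ≈ 0.0182

Boeing (0.6999)


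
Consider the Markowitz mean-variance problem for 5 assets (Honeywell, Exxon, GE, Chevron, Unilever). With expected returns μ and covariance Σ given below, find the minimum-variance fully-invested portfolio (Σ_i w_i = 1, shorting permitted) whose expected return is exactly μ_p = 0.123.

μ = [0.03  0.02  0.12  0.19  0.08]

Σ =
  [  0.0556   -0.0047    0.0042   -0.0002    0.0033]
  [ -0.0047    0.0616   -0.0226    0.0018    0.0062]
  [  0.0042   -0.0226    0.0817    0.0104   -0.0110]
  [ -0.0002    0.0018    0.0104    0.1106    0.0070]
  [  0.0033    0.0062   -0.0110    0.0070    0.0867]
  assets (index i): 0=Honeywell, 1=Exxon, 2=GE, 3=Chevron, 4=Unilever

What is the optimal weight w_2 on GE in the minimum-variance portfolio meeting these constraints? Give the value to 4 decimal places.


0.3244

x=Σ⁻¹μ = [0.4369  0.8095  1.6052  1.4956  0.9311]
y=Σ⁻¹𝟙 = [17.9135  23.0512  18.3821  6.2722  11.0296]
a=μᵀx=0.580586  b=𝟙ᵀx=5.278371  c=𝟙ᵀy=76.648645  D=ac−b²=16.639904
λ₁=(c·0.123−b)/D = (76.648645·0.123−5.278371)/16.639904 = 0.249365
λ₂=(a−b·0.123)/D = (0.580586−5.278371·0.123)/16.639904 = -0.004126
w* = 0.249365·x + -0.004126·y:
  w_0 = 0.249365·0.4369 + -0.004126·17.9135 = 0.0350  (Honeywell)
  w_1 = 0.249365·0.8095 + -0.004126·23.0512 = 0.1068  (Exxon)
  w_2 = 0.249365·1.6052 + -0.004126·18.3821 = 0.3244  (GE)
  w_3 = 0.249365·1.4956 + -0.004126·6.2722 = 0.3471  (Chevron)
  w_4 = 0.249365·0.9311 + -0.004126·11.0296 = 0.1867  (Unilever)
Σw_i=1.0000  μᵀw=0.1230
σ²=wᵀΣw=λ₁·μ_p+λ₂ = 0.249365·0.123 + -0.004126 = 0.026546 ≈ 0.0265


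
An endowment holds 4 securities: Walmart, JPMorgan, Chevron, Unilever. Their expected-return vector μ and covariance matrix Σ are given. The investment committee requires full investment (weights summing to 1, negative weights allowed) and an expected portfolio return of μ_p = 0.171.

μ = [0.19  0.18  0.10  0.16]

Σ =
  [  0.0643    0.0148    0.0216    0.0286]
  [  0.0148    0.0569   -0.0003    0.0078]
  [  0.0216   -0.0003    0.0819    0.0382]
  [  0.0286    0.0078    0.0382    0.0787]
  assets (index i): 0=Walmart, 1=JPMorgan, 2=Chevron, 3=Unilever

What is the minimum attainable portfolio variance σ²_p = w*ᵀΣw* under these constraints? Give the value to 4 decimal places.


0.0297

x=Σ⁻¹μ = [1.8370  2.5542  0.2935  0.9698]
y=Σ⁻¹𝟙 = [7.2832  15.0958  8.2086  4.5792]
a=μᵀx=0.993319  b=𝟙ᵀx=5.654595  c=𝟙ᵀy=35.166871  D=ac−b²=2.957484
λ₁=(c·0.171−b)/D = (35.166871·0.171−5.654595)/2.957484 = 0.121367
λ₂=(a−b·0.171)/D = (0.993319−5.654595·0.171)/2.957484 = 0.008921
w* = 0.121367·x + 0.008921·y:
  w_0 = 0.121367·1.8370 + 0.008921·7.2832 = 0.2879  (Walmart)
  w_1 = 0.121367·2.5542 + 0.008921·15.0958 = 0.4447  (JPMorgan)
  w_2 = 0.121367·0.2935 + 0.008921·8.2086 = 0.1089  (Chevron)
  w_3 = 0.121367·0.9698 + 0.008921·4.5792 = 0.1586  (Unilever)
Σw_i=1.0000  μᵀw=0.1710
σ²=wᵀΣw=λ₁·μ_p+λ₂ = 0.121367·0.171 + 0.008921 = 0.029675 ≈ 0.0297


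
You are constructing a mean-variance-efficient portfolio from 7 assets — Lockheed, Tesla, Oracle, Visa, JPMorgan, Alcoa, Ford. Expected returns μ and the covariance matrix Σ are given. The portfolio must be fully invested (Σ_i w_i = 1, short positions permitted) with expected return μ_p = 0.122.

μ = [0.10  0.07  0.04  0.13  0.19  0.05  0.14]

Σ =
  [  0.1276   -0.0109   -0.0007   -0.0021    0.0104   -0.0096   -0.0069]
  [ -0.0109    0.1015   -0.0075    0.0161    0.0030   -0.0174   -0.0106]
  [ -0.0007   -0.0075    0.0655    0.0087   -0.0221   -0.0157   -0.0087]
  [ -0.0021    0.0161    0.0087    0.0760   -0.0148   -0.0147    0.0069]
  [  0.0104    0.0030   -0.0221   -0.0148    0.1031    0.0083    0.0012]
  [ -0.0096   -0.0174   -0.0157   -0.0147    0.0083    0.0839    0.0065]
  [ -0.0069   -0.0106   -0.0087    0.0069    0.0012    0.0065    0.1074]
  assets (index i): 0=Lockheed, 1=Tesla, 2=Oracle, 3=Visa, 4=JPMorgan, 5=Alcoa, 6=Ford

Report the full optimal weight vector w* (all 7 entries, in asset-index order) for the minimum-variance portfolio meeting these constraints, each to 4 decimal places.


0.0829  0.0652  0.1346  0.2183  0.2647  0.0857  0.1486

x=Σ⁻¹μ = [0.8813  0.8911  1.6998  1.8989  2.2522  1.2038  1.3658]
y=Σ⁻¹𝟙 = [10.5933  15.3475  26.7423  12.9399  13.9246  21.3250  11.3950]
a=μᵀx=1.144667  b=𝟙ᵀx=10.192772  c=𝟙ᵀy=112.267706  D=ac−b²=24.616581
λ₁=(c·0.122−b)/D = (112.267706·0.122−10.192772)/24.616581 = 0.142339
λ₂=(a−b·0.122)/D = (1.144667−10.192772·0.122)/24.616581 = -0.004016
w* = 0.142339·x + -0.004016·y:
  w_0 = 0.142339·0.8813 + -0.004016·10.5933 = 0.0829  (Lockheed)
  w_1 = 0.142339·0.8911 + -0.004016·15.3475 = 0.0652  (Tesla)
  w_2 = 0.142339·1.6998 + -0.004016·26.7423 = 0.1346  (Oracle)
  w_3 = 0.142339·1.8989 + -0.004016·12.9399 = 0.2183  (Visa)
  w_4 = 0.142339·2.2522 + -0.004016·13.9246 = 0.2647  (JPMorgan)
  w_5 = 0.142339·1.2038 + -0.004016·21.3250 = 0.0857  (Alcoa)
  w_6 = 0.142339·1.3658 + -0.004016·11.3950 = 0.1486  (Ford)
Σw_i=1.0000  μᵀw=0.1220
σ²=wᵀΣw=λ₁·μ_p+λ₂ = 0.142339·0.122 + -0.004016 = 0.013350 ≈ 0.0133


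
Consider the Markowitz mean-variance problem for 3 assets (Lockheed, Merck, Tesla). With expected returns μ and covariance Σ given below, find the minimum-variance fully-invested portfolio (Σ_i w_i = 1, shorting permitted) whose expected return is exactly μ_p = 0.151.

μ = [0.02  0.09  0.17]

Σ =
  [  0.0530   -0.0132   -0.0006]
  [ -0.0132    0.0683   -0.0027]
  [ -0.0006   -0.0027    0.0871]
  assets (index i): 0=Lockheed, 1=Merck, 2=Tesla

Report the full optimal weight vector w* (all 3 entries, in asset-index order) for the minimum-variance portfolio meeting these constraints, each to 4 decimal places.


-0.0657  0.3607  0.7050

x=Σ⁻¹μ = [0.7858  1.5489  2.0052]
y=Σ⁻¹𝟙 = [23.9255  19.7498  12.2581]
a=μᵀx=0.495998  b=𝟙ᵀx=4.339871  c=𝟙ᵀy=55.933450  D=ac−b²=8.908399
λ₁=(c·0.151−b)/D = (55.933450·0.151−4.339871)/8.908399 = 0.460922
λ₂=(a−b·0.151)/D = (0.495998−4.339871·0.151)/8.908399 = -0.017885
w* = 0.460922·x + -0.017885·y:
  w_0 = 0.460922·0.7858 + -0.017885·23.9255 = -0.0657  (Lockheed)
  w_1 = 0.460922·1.5489 + -0.017885·19.7498 = 0.3607  (Merck)
  w_2 = 0.460922·2.0052 + -0.017885·12.2581 = 0.7050  (Tesla)
Σw_i=1.0000  μᵀw=0.1510
σ²=wᵀΣw=λ₁·μ_p+λ₂ = 0.460922·0.151 + -0.017885 = 0.051715 ≈ 0.0517


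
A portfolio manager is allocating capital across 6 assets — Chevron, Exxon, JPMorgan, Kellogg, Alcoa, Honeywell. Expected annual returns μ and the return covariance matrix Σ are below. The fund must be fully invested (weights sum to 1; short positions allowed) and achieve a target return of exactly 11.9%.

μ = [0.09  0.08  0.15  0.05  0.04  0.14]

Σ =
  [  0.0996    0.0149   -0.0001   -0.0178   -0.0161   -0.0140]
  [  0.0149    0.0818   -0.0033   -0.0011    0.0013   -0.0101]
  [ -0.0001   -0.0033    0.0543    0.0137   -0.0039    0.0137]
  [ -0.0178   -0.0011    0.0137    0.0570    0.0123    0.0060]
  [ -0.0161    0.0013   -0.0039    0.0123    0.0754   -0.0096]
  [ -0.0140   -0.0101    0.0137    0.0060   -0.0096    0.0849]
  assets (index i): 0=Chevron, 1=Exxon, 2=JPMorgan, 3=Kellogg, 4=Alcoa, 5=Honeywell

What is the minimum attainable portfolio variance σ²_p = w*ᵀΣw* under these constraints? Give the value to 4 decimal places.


p=Σ⁻¹μ = [1.2093  1.0498  2.4065  0.2901  1.0623  1.6846]
q=Σ⁻¹𝟙 = [15.6010  11.6285  13.0529  14.4043  16.5627  14.4831]
a=μᵀp=0.846643  b=𝟙ᵀp=7.702660  c=𝟙ᵀq=85.732511  D=ac−b²=13.253889
λ₁=(c·0.119−b)/D = (85.732511·0.119−7.702660)/13.253889 = 0.188587
λ₂=(a−b·0.119)/D = (0.846643−7.702660·0.119)/13.253889 = -0.005279
w* = 0.188587·p + -0.005279·q:
  w_0 = 0.188587·1.2093 + -0.005279·15.6010 = 0.1457  (Chevron)
  w_1 = 0.188587·1.0498 + -0.005279·11.6285 = 0.1366  (Exxon)
  w_2 = 0.188587·2.4065 + -0.005279·13.0529 = 0.3849  (JPMorgan)
  w_3 = 0.188587·0.2901 + -0.005279·14.4043 = -0.0213  (Kellogg)
  w_4 = 0.188587·1.0623 + -0.005279·16.5627 = 0.1129  (Alcoa)
  w_5 = 0.188587·1.6846 + -0.005279·14.4831 = 0.2412  (Honeywell)
Σw_i=1.0000  μᵀw=0.1190
σ²=wᵀΣw=λ₁·μ_p+λ₂ = 0.188587·0.119 + -0.005279 = 0.017162 ≈ 0.0172

0.0172


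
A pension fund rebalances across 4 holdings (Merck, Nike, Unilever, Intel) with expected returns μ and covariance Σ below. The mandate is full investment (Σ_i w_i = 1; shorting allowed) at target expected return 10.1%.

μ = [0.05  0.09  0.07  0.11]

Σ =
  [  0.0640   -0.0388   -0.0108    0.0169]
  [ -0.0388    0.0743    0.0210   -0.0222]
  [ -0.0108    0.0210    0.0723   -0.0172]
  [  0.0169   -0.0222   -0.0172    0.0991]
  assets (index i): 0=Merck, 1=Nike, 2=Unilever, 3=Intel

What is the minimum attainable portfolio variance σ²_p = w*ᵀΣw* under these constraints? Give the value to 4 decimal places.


g=Σ⁻¹μ = [2.0358  2.4571  0.9085  1.4709]
h=Σ⁻¹𝟙 = [33.0933  31.1598  12.9786  13.6801]
a=μᵀg=0.548330  b=𝟙ᵀg=6.872359  c=𝟙ᵀh=90.911793  D=ac−b²=2.620308
λ₁=(c·0.101−b)/D = (90.911793·0.101−6.872359)/2.620308 = 0.881473
λ₂=(a−b·0.101)/D = (0.548330−6.872359·0.101)/2.620308 = -0.055634
w* = 0.881473·g + -0.055634·h:
  w_0 = 0.881473·2.0358 + -0.055634·33.0933 = -0.0466  (Merck)
  w_1 = 0.881473·2.4571 + -0.055634·31.1598 = 0.4323  (Nike)
  w_2 = 0.881473·0.9085 + -0.055634·12.9786 = 0.0788  (Unilever)
  w_3 = 0.881473·1.4709 + -0.055634·13.6801 = 0.5355  (Intel)
Σw_i=1.0000  μᵀw=0.1010
σ²=wᵀΣw=λ₁·μ_p+λ₂ = 0.881473·0.101 + -0.055634 = 0.033395 ≈ 0.0334

0.0334


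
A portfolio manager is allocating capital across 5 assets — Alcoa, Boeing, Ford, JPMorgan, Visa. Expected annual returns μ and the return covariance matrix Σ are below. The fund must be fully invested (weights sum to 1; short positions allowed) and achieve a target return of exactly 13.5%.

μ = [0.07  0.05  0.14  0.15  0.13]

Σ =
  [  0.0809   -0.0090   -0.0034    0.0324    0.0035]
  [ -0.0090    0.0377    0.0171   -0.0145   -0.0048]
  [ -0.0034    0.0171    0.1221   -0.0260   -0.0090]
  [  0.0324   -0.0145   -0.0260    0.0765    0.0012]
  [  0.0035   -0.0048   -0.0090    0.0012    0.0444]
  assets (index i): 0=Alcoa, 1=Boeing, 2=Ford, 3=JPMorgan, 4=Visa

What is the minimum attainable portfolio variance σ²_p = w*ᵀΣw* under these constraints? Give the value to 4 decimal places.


p=Σ⁻¹μ = [-0.1650  2.0760  1.7349  2.9599  3.4370]
q=Σ⁻¹𝟙 = [7.7681  34.8667  9.6172  19.2340  27.1091]
a=μᵀp=1.225928  b=𝟙ᵀp=10.042784  c=𝟙ᵀq=98.595039  D=ac−b²=20.012951
λ₁=(c·0.135−b)/D = (98.595039·0.135−10.042784)/20.012951 = 0.163272
λ₂=(a−b·0.135)/D = (1.225928−10.042784·0.135)/20.012951 = -0.006488
w* = 0.163272·p + -0.006488·q:
  w_0 = 0.163272·-0.1650 + -0.006488·7.7681 = -0.0773  (Alcoa)
  w_1 = 0.163272·2.0760 + -0.006488·34.8667 = 0.1127  (Boeing)
  w_2 = 0.163272·1.7349 + -0.006488·9.6172 = 0.2209  (Ford)
  w_3 = 0.163272·2.9599 + -0.006488·19.2340 = 0.3585  (JPMorgan)
  w_4 = 0.163272·3.4370 + -0.006488·27.1091 = 0.3853  (Visa)
Σw_i=1.0000  μᵀw=0.1350
σ²=wᵀΣw=λ₁·μ_p+λ₂ = 0.163272·0.135 + -0.006488 = 0.015553 ≈ 0.0156

0.0156


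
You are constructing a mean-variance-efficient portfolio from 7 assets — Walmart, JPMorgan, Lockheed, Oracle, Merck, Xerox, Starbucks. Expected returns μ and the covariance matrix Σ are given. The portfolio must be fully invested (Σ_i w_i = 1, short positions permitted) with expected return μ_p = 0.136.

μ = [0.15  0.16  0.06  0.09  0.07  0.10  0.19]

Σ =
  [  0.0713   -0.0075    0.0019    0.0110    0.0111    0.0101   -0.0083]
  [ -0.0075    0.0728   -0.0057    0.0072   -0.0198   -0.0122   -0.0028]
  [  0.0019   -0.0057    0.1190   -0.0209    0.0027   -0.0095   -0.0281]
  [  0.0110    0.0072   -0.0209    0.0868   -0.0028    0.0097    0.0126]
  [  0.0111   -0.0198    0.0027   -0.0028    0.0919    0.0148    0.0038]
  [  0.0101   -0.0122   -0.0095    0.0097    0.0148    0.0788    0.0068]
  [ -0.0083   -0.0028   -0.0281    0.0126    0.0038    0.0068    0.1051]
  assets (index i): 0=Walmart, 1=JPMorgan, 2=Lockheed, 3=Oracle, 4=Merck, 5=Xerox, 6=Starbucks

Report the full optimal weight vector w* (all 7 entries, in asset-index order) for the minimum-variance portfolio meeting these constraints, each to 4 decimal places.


0.1984  0.2642  0.1180  0.0381  0.0769  0.1085  0.1959

x=Σ⁻¹μ = [2.2944  3.0096  1.2882  0.3705  0.8194  1.2015  2.2618]
y=Σ⁻¹𝟙 = [12.5128  20.7997  14.4386  8.8973  11.2834  11.7386  12.6833]
a=μᵀx=1.543592  b=𝟙ᵀx=11.245463  c=𝟙ᵀy=92.353634  D=ac−b²=16.095867
λ₁=(c·0.136−b)/D = (92.353634·0.136−11.245463)/16.095867 = 0.081675
λ₂=(a−b·0.136)/D = (1.543592−11.245463·0.136)/16.095867 = 0.000883
w* = 0.081675·x + 0.000883·y:
  w_0 = 0.081675·2.2944 + 0.000883·12.5128 = 0.1984  (Walmart)
  w_1 = 0.081675·3.0096 + 0.000883·20.7997 = 0.2642  (JPMorgan)
  w_2 = 0.081675·1.2882 + 0.000883·14.4386 = 0.1180  (Lockheed)
  w_3 = 0.081675·0.3705 + 0.000883·8.8973 = 0.0381  (Oracle)
  w_4 = 0.081675·0.8194 + 0.000883·11.2834 = 0.0769  (Merck)
  w_5 = 0.081675·1.2015 + 0.000883·11.7386 = 0.1085  (Xerox)
  w_6 = 0.081675·2.2618 + 0.000883·12.6833 = 0.1959  (Starbucks)
Σw_i=1.0000  μᵀw=0.1360
σ²=wᵀΣw=λ₁·μ_p+λ₂ = 0.081675·0.136 + 0.000883 = 0.011991 ≈ 0.0120


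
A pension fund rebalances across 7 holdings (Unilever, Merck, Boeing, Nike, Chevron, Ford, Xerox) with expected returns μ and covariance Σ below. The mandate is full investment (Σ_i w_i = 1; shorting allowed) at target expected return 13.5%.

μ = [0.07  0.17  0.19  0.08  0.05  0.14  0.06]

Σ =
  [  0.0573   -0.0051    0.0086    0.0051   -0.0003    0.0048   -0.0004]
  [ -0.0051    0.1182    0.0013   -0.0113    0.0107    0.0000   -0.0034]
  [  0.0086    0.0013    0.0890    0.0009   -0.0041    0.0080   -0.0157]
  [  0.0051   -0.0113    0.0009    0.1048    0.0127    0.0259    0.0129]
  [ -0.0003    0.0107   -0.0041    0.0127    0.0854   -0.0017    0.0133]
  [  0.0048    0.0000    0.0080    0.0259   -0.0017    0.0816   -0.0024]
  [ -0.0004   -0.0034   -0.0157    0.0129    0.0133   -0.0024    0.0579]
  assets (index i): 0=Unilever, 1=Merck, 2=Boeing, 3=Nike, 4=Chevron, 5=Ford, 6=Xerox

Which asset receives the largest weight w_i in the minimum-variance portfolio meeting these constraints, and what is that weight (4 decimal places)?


p=Σ⁻¹μ = [0.8948  1.5065  2.2020  0.2806  0.2318  1.4121  1.6708]
q=Σ⁻¹𝟙 = [15.4209  9.2100  12.4203  4.0245  7.8415  9.5745  18.9854]
a=μᵀp=1.069105  b=𝟙ᵀp=8.198615  c=𝟙ᵀq=77.477132  D=ac−b²=15.613904
λ₁=(c·0.135−b)/D = (77.477132·0.135−8.198615)/15.613904 = 0.144794
λ₂=(a−b·0.135)/D = (1.069105−8.198615·0.135)/15.613904 = -0.002415
w* = 0.144794·p + -0.002415·q:
  w_0 = 0.144794·0.8948 + -0.002415·15.4209 = 0.0923  (Unilever)
  w_1 = 0.144794·1.5065 + -0.002415·9.2100 = 0.1959  (Merck)
  w_2 = 0.144794·2.2020 + -0.002415·12.4203 = 0.2888  (Boeing)
  w_3 = 0.144794·0.2806 + -0.002415·4.0245 = 0.0309  (Nike)
  w_4 = 0.144794·0.2318 + -0.002415·7.8415 = 0.0146  (Chevron)
  w_5 = 0.144794·1.4121 + -0.002415·9.5745 = 0.1813  (Ford)
  w_6 = 0.144794·1.6708 + -0.002415·18.9854 = 0.1961  (Xerox)
Σw_i=1.0000  μᵀw=0.1350
σ²=wᵀΣw=λ₁·μ_p+λ₂ = 0.144794·0.135 + -0.002415 = 0.017132 ≈ 0.0171

Boeing (0.2888)


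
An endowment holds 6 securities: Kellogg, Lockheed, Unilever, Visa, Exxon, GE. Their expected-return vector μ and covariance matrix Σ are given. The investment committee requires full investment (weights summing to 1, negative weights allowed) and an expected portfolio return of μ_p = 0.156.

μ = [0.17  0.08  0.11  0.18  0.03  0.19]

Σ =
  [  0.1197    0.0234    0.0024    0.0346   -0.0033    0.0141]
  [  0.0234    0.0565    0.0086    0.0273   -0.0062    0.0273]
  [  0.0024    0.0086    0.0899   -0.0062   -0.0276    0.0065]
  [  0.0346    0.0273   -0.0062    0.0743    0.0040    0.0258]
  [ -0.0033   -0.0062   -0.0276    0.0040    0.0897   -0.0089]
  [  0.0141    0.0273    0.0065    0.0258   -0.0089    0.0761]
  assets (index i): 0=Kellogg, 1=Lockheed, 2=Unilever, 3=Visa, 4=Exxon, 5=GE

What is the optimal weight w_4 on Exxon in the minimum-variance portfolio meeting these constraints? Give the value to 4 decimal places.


u=Σ⁻¹μ = [0.8495  -0.8934  1.5340  1.7228  0.9026  2.0503]
v=Σ⁻¹𝟙 = [4.1577  8.8856  15.2558  5.8677  17.1310  7.8938]
a=μᵀu=0.968415  b=𝟙ᵀu=6.165719  c=𝟙ᵀv=59.191515  D=ac−b²=19.305859
λ₁=(c·0.156−b)/D = (59.191515·0.156−6.165719)/19.305859 = 0.158924
λ₂=(a−b·0.156)/D = (0.968415−6.165719·0.156)/19.305859 = 0.000340
w* = 0.158924·u + 0.000340·v:
  w_0 = 0.158924·0.8495 + 0.000340·4.1577 = 0.1364  (Kellogg)
  w_1 = 0.158924·-0.8934 + 0.000340·8.8856 = -0.1390  (Lockheed)
  w_2 = 0.158924·1.5340 + 0.000340·15.2558 = 0.2490  (Unilever)
  w_3 = 0.158924·1.7228 + 0.000340·5.8677 = 0.2758  (Visa)
  w_4 = 0.158924·0.9026 + 0.000340·17.1310 = 0.1493  (Exxon)
  w_5 = 0.158924·2.0503 + 0.000340·7.8938 = 0.3285  (GE)
Σw_i=1.0000  μᵀw=0.1560
σ²=wᵀΣw=λ₁·μ_p+λ₂ = 0.158924·0.156 + 0.000340 = 0.025132 ≈ 0.0251

0.1493


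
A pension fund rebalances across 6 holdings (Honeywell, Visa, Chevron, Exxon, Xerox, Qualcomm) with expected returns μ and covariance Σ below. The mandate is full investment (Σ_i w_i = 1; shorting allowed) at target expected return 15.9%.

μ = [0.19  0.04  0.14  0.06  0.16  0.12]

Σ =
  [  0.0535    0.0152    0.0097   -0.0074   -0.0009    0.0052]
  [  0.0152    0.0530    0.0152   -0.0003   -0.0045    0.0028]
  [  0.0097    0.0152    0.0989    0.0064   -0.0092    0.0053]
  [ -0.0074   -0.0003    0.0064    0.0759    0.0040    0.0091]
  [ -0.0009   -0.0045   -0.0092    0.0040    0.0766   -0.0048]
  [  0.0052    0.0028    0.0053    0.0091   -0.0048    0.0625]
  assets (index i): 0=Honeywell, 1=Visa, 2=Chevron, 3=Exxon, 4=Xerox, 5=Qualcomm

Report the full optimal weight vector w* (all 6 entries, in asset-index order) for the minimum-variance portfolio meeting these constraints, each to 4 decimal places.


0.3842  -0.0476  0.1382  0.0813  0.2603  0.1836

g=Σ⁻¹μ = [3.4397  -0.4708  1.2333  0.7031  2.3148  1.6257]
h=Σ⁻¹𝟙 = [14.2498  13.5463  6.5693  11.7021  15.0169  13.0999]
a=μᵀg=1.415021  b=𝟙ᵀg=8.845838  c=𝟙ᵀh=74.184388  D=ac−b²=26.723608
λ₁=(c·0.159−b)/D = (74.184388·0.159−8.845838)/26.723608 = 0.110370
λ₂=(a−b·0.159)/D = (1.415021−8.845838·0.159)/26.723608 = 0.000319
w* = 0.110370·g + 0.000319·h:
  w_0 = 0.110370·3.4397 + 0.000319·14.2498 = 0.3842  (Honeywell)
  w_1 = 0.110370·-0.4708 + 0.000319·13.5463 = -0.0476  (Visa)
  w_2 = 0.110370·1.2333 + 0.000319·6.5693 = 0.1382  (Chevron)
  w_3 = 0.110370·0.7031 + 0.000319·11.7021 = 0.0813  (Exxon)
  w_4 = 0.110370·2.3148 + 0.000319·15.0169 = 0.2603  (Xerox)
  w_5 = 0.110370·1.6257 + 0.000319·13.0999 = 0.1836  (Qualcomm)
Σw_i=1.0000  μᵀw=0.1590
σ²=wᵀΣw=λ₁·μ_p+λ₂ = 0.110370·0.159 + 0.000319 = 0.017868 ≈ 0.0179


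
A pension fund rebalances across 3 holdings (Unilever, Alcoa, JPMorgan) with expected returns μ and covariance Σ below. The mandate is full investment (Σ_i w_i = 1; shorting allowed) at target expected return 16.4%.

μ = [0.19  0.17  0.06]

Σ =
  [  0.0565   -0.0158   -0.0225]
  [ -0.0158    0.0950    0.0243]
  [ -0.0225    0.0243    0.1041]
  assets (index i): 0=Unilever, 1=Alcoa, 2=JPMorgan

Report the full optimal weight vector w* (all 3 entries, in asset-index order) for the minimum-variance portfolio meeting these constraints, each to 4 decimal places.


0.5615  0.2819  0.1566

g=Σ⁻¹μ = [4.3934  2.2651  0.9972]
h=Σ⁻¹𝟙 = [25.9301  11.6434  12.4927]
a=μᵀg=1.279638  b=𝟙ᵀg=7.655665  c=𝟙ᵀh=50.066253  D=ac−b²=5.457456
λ₁=(c·0.164−b)/D = (50.066253·0.164−7.655665)/5.457456 = 0.101732
λ₂=(a−b·0.164)/D = (1.279638−7.655665·0.164)/5.457456 = 0.004418
w* = 0.101732·g + 0.004418·h:
  w_0 = 0.101732·4.3934 + 0.004418·25.9301 = 0.5615  (Unilever)
  w_1 = 0.101732·2.2651 + 0.004418·11.6434 = 0.2819  (Alcoa)
  w_2 = 0.101732·0.9972 + 0.004418·12.4927 = 0.1566  (JPMorgan)
Σw_i=1.0000  μᵀw=0.1640
σ²=wᵀΣw=λ₁·μ_p+λ₂ = 0.101732·0.164 + 0.004418 = 0.021102 ≈ 0.0211


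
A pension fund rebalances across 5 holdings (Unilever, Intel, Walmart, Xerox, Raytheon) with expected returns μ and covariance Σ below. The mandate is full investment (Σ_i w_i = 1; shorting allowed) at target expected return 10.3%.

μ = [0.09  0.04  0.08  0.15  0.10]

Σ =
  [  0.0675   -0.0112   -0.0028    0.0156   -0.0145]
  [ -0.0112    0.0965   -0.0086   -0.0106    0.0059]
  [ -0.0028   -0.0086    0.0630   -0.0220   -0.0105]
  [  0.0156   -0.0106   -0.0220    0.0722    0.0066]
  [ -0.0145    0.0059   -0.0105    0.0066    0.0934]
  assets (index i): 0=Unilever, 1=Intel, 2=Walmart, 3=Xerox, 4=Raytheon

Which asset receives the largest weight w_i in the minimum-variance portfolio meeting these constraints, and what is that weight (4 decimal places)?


Xerox (0.3224)

g=Σ⁻¹μ = [1.2844  1.0023  2.5971  2.6185  1.3137]
h=Σ⁻¹𝟙 = [17.1166  16.1667  28.1056  19.8004  14.1031]
a=μᵀg=0.887596  b=𝟙ᵀg=8.815991  c=𝟙ᵀh=95.292526  D=ac−b²=6.859606
λ₁=(c·0.103−b)/D = (95.292526·0.103−8.815991)/6.859606 = 0.145655
λ₂=(a−b·0.103)/D = (0.887596−8.815991·0.103)/6.859606 = -0.002981
w* = 0.145655·g + -0.002981·h:
  w_0 = 0.145655·1.2844 + -0.002981·17.1166 = 0.1361  (Unilever)
  w_1 = 0.145655·1.0023 + -0.002981·16.1667 = 0.0978  (Intel)
  w_2 = 0.145655·2.5971 + -0.002981·28.1056 = 0.2945  (Walmart)
  w_3 = 0.145655·2.6185 + -0.002981·19.8004 = 0.3224  (Xerox)
  w_4 = 0.145655·1.3137 + -0.002981·14.1031 = 0.1493  (Raytheon)
Σw_i=1.0000  μᵀw=0.1030
σ²=wᵀΣw=λ₁·μ_p+λ₂ = 0.145655·0.103 + -0.002981 = 0.012021 ≈ 0.0120


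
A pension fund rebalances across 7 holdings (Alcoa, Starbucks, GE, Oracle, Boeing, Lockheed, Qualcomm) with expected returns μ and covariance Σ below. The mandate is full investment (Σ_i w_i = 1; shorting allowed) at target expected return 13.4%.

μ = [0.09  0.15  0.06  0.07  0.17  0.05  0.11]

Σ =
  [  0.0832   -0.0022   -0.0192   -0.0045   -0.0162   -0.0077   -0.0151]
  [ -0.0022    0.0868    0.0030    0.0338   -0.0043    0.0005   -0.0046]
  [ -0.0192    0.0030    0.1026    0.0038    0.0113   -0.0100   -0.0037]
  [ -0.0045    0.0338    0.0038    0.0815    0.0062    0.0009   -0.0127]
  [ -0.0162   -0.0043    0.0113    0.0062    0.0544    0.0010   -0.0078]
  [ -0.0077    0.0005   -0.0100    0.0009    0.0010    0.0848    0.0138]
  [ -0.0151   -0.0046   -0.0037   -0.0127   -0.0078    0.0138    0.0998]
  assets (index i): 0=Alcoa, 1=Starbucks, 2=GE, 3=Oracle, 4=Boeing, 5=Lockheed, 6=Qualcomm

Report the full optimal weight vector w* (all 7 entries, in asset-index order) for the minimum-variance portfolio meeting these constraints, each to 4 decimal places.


0.2071  0.1956  0.0380  -0.0139  0.3866  0.0256  0.1610

p=Σ⁻¹μ = [2.4815  2.0333  0.6492  0.0914  4.1361  0.5275  1.8574]
q=Σ⁻¹𝟙 = [24.6596  10.0847  12.7756  9.3313  24.8847  12.4665  16.0981]
a=μᵀp=1.507493  b=𝟙ᵀp=11.776303  c=𝟙ᵀq=110.300416  D=ac−b²=27.595810
λ₁=(c·0.134−b)/D = (110.300416·0.134−11.776303)/27.595810 = 0.108855
λ₂=(a−b·0.134)/D = (1.507493−11.776303·0.134)/27.595810 = -0.002556
w* = 0.108855·p + -0.002556·q:
  w_0 = 0.108855·2.4815 + -0.002556·24.6596 = 0.2071  (Alcoa)
  w_1 = 0.108855·2.0333 + -0.002556·10.0847 = 0.1956  (Starbucks)
  w_2 = 0.108855·0.6492 + -0.002556·12.7756 = 0.0380  (GE)
  w_3 = 0.108855·0.0914 + -0.002556·9.3313 = -0.0139  (Oracle)
  w_4 = 0.108855·4.1361 + -0.002556·24.8847 = 0.3866  (Boeing)
  w_5 = 0.108855·0.5275 + -0.002556·12.4665 = 0.0256  (Lockheed)
  w_6 = 0.108855·1.8574 + -0.002556·16.0981 = 0.1610  (Qualcomm)
Σw_i=1.0000  μᵀw=0.1340
σ²=wᵀΣw=λ₁·μ_p+λ₂ = 0.108855·0.134 + -0.002556 = 0.012031 ≈ 0.0120


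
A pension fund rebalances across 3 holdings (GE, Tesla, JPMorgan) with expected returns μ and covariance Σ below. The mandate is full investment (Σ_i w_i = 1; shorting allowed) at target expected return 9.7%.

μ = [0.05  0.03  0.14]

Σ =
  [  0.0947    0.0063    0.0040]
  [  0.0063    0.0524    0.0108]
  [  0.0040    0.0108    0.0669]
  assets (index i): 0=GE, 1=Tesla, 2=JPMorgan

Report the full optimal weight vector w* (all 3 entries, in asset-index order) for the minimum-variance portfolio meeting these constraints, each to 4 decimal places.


x=Σ⁻¹μ = [0.4349  0.0975  2.0509]
y=Σ⁻¹𝟙 = [9.0228  15.5468  11.8984]
a=μᵀx=0.311799  b=𝟙ᵀx=2.583322  c=𝟙ᵀy=36.468047  D=ac−b²=4.697162
λ₁=(c·0.097−b)/D = (36.468047·0.097−2.583322)/4.697162 = 0.203118
λ₂=(a−b·0.097)/D = (0.311799−2.583322·0.097)/4.697162 = 0.013033
w* = 0.203118·x + 0.013033·y:
  w_0 = 0.203118·0.4349 + 0.013033·9.0228 = 0.2059  (GE)
  w_1 = 0.203118·0.0975 + 0.013033·15.5468 = 0.2224  (Tesla)
  w_2 = 0.203118·2.0509 + 0.013033·11.8984 = 0.5717  (JPMorgan)
Σw_i=1.0000  μᵀw=0.0970
σ²=wᵀΣw=λ₁·μ_p+λ₂ = 0.203118·0.097 + 0.013033 = 0.032735 ≈ 0.0327

0.2059  0.2224  0.5717
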